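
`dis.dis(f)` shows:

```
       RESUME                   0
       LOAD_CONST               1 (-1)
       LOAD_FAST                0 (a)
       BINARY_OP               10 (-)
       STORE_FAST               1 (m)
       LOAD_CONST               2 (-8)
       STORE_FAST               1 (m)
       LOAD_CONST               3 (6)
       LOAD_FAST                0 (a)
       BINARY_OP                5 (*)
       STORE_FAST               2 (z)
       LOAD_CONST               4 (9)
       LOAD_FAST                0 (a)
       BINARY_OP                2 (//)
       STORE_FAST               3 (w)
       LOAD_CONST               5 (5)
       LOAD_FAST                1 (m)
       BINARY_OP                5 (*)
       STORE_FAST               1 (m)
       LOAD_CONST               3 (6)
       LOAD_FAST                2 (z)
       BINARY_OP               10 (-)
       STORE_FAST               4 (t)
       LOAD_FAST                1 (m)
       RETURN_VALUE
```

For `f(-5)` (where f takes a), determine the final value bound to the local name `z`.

-30

LOAD_CONST → push -1. Stack: [-1]
LOAD_FAST a → push -5. Stack: [-1, -5]
BINARY_OP - → -1 - -5 = 4. Stack: [4]
STORE_FAST m → m=4. Stack: []
LOAD_CONST → push -8. Stack: [-8]
STORE_FAST m → m=-8. Stack: []
LOAD_CONST → push 6. Stack: [6]
LOAD_FAST a → push -5. Stack: [6, -5]
BINARY_OP * → 6 * -5 = -30. Stack: [-30]
STORE_FAST z → z=-30. Stack: []
LOAD_CONST → push 9. Stack: [9]
LOAD_FAST a → push -5. Stack: [9, -5]
BINARY_OP // → 9 // -5 = -2. Stack: [-2]
STORE_FAST w → w=-2. Stack: []
LOAD_CONST → push 5. Stack: [5]
LOAD_FAST m → push -8. Stack: [5, -8]
BINARY_OP * → 5 * -8 = -40. Stack: [-40]
STORE_FAST m → m=-40. Stack: []
LOAD_CONST → push 6. Stack: [6]
LOAD_FAST z → push -30. Stack: [6, -30]
BINARY_OP - → 6 - -30 = 36. Stack: [36]
STORE_FAST t → t=36. Stack: []
LOAD_FAST m → push -40. Stack: [-40]
RETURN_VALUE → return -40.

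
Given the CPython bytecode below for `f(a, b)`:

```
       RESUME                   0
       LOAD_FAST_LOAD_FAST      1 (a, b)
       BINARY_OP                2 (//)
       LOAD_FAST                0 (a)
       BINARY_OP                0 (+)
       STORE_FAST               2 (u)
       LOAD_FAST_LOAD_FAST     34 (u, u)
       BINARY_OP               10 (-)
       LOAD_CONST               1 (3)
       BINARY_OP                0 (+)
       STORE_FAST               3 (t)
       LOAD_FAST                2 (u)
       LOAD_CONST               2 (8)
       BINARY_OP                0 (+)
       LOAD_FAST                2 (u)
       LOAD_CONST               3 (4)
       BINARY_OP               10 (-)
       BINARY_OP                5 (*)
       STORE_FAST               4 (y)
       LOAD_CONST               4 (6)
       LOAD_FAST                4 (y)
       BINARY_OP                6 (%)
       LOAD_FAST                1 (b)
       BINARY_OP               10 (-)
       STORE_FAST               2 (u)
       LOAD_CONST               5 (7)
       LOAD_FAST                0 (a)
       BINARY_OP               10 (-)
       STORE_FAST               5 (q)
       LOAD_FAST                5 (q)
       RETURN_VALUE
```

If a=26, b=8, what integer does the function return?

LOAD_FAST_LOAD_FAST a,b → push 26,8. Stack: [26, 8]
BINARY_OP // → 26 // 8 = 3. Stack: [3]
LOAD_FAST a → push 26. Stack: [3, 26]
BINARY_OP + → 3 + 26 = 29. Stack: [29]
STORE_FAST u → u=29. Stack: []
LOAD_FAST_LOAD_FAST u,u → push 29,29. Stack: [29, 29]
BINARY_OP - → 29 - 29 = 0. Stack: [0]
LOAD_CONST → push 3. Stack: [0, 3]
BINARY_OP + → 0 + 3 = 3. Stack: [3]
STORE_FAST t → t=3. Stack: []
LOAD_FAST u → push 29. Stack: [29]
LOAD_CONST → push 8. Stack: [29, 8]
BINARY_OP + → 29 + 8 = 37. Stack: [37]
LOAD_FAST u → push 29. Stack: [37, 29]
LOAD_CONST → push 4. Stack: [37, 29, 4]
BINARY_OP - → 29 - 4 = 25. Stack: [37, 25]
BINARY_OP * → 37 * 25 = 925. Stack: [925]
STORE_FAST y → y=925. Stack: []
LOAD_CONST → push 6. Stack: [6]
LOAD_FAST y → push 925. Stack: [6, 925]
BINARY_OP % → 6 % 925 = 6. Stack: [6]
LOAD_FAST b → push 8. Stack: [6, 8]
BINARY_OP - → 6 - 8 = -2. Stack: [-2]
STORE_FAST u → u=-2. Stack: []
LOAD_CONST → push 7. Stack: [7]
LOAD_FAST a → push 26. Stack: [7, 26]
BINARY_OP - → 7 - 26 = -19. Stack: [-19]
STORE_FAST q → q=-19. Stack: []
LOAD_FAST q → push -19. Stack: [-19]
RETURN_VALUE → return -19.

-19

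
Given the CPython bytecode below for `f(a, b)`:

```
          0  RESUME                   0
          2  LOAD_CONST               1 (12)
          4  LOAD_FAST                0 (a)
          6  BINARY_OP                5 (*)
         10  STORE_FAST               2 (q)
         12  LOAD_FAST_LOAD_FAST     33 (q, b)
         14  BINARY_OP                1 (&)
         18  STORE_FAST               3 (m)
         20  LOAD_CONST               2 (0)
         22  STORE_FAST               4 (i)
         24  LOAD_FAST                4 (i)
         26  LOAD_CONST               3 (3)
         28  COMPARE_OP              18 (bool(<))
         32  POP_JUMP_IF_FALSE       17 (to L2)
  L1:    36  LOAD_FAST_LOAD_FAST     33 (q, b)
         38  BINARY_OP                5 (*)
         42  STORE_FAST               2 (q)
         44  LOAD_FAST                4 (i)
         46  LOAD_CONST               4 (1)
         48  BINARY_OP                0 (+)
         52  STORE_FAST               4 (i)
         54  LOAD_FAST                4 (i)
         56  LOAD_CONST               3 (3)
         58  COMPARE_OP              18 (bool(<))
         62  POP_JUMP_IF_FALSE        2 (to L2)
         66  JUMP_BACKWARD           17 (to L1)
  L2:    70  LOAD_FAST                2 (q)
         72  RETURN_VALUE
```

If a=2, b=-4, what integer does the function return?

-1536

LOAD_CONST → push 12. Stack: [12]
LOAD_FAST a → push 2. Stack: [12, 2]
BINARY_OP * → 12 * 2 = 24. Stack: [24]
STORE_FAST q → q=24. Stack: []
LOAD_FAST_LOAD_FAST q,b → push 24,-4. Stack: [24, -4]
BINARY_OP & → 24 & -4 = 24. Stack: [24]
STORE_FAST m → m=24. Stack: []
LOAD_CONST → push 0. Stack: [0]
STORE_FAST i → i=0. Stack: []
LOAD_FAST i → push 0. Stack: [0]
LOAD_CONST → push 3. Stack: [0, 3]
COMPARE_OP bool(<) → 0 vs 3 = True. Stack: [True]
POP_JUMP_IF_FALSE → pop True; no jump. Stack: []
LOAD_FAST_LOAD_FAST q,b → push 24,-4. Stack: [24, -4]
BINARY_OP * → 24 * -4 = -96. Stack: [-96]
STORE_FAST q → q=-96. Stack: []
LOAD_FAST i → push 0. Stack: [0]
LOAD_CONST → push 1. Stack: [0, 1]
BINARY_OP + → 0 + 1 = 1. Stack: [1]
STORE_FAST i → i=1. Stack: []
LOAD_FAST i → push 1. Stack: [1]
LOAD_CONST → push 3. Stack: [1, 3]
COMPARE_OP bool(<) → 1 vs 3 = True. Stack: [True]
POP_JUMP_IF_FALSE → pop True; no jump. Stack: []
LOAD_FAST_LOAD_FAST q,b → push -96,-4. Stack: [-96, -4]
BINARY_OP * → -96 * -4 = 384. Stack: [384]
STORE_FAST q → q=384. Stack: []
LOAD_FAST i → push 1. Stack: [1]
LOAD_CONST → push 1. Stack: [1, 1]
BINARY_OP + → 1 + 1 = 2. Stack: [2]
STORE_FAST i → i=2. Stack: []
LOAD_FAST i → push 2. Stack: [2]
LOAD_CONST → push 3. Stack: [2, 3]
COMPARE_OP bool(<) → 2 vs 3 = True. Stack: [True]
POP_JUMP_IF_FALSE → pop True; no jump. Stack: []
LOAD_FAST_LOAD_FAST q,b → push 384,-4. Stack: [384, -4]
BINARY_OP * → 384 * -4 = -1536. Stack: [-1536]
STORE_FAST q → q=-1536. Stack: []
LOAD_FAST i → push 2. Stack: [2]
LOAD_CONST → push 1. Stack: [2, 1]
BINARY_OP + → 2 + 1 = 3. Stack: [3]
STORE_FAST i → i=3. Stack: []
LOAD_FAST i → push 3. Stack: [3]
LOAD_CONST → push 3. Stack: [3, 3]
COMPARE_OP bool(<) → 3 vs 3 = False. Stack: [False]
POP_JUMP_IF_FALSE → pop False; jump. Stack: []
LOAD_FAST q → push -1536. Stack: [-1536]
RETURN_VALUE → return -1536.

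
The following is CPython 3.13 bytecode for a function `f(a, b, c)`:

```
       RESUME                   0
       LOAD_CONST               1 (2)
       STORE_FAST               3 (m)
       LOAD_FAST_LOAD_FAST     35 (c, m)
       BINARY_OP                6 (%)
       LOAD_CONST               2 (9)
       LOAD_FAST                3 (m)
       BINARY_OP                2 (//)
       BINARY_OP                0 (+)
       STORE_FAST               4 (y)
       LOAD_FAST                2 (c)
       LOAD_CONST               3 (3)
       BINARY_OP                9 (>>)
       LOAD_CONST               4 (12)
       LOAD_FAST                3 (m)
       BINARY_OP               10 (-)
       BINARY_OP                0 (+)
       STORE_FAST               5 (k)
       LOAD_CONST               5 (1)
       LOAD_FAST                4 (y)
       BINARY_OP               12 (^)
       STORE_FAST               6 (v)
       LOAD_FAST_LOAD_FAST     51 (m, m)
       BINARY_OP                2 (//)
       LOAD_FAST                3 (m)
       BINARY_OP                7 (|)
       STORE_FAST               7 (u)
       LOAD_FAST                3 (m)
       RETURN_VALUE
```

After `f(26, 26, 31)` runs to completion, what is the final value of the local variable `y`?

5

LOAD_CONST → push 2. Stack: [2]
STORE_FAST m → m=2. Stack: []
LOAD_FAST_LOAD_FAST c,m → push 31,2. Stack: [31, 2]
BINARY_OP % → 31 % 2 = 1. Stack: [1]
LOAD_CONST → push 9. Stack: [1, 9]
LOAD_FAST m → push 2. Stack: [1, 9, 2]
BINARY_OP // → 9 // 2 = 4. Stack: [1, 4]
BINARY_OP + → 1 + 4 = 5. Stack: [5]
STORE_FAST y → y=5. Stack: []
LOAD_FAST c → push 31. Stack: [31]
LOAD_CONST → push 3. Stack: [31, 3]
BINARY_OP >> → 31 >> 3 = 3. Stack: [3]
LOAD_CONST → push 12. Stack: [3, 12]
LOAD_FAST m → push 2. Stack: [3, 12, 2]
BINARY_OP - → 12 - 2 = 10. Stack: [3, 10]
BINARY_OP + → 3 + 10 = 13. Stack: [13]
STORE_FAST k → k=13. Stack: []
LOAD_CONST → push 1. Stack: [1]
LOAD_FAST y → push 5. Stack: [1, 5]
BINARY_OP ^ → 1 ^ 5 = 4. Stack: [4]
STORE_FAST v → v=4. Stack: []
LOAD_FAST_LOAD_FAST m,m → push 2,2. Stack: [2, 2]
BINARY_OP // → 2 // 2 = 1. Stack: [1]
LOAD_FAST m → push 2. Stack: [1, 2]
BINARY_OP | → 1 | 2 = 3. Stack: [3]
STORE_FAST u → u=3. Stack: []
LOAD_FAST m → push 2. Stack: [2]
RETURN_VALUE → return 2.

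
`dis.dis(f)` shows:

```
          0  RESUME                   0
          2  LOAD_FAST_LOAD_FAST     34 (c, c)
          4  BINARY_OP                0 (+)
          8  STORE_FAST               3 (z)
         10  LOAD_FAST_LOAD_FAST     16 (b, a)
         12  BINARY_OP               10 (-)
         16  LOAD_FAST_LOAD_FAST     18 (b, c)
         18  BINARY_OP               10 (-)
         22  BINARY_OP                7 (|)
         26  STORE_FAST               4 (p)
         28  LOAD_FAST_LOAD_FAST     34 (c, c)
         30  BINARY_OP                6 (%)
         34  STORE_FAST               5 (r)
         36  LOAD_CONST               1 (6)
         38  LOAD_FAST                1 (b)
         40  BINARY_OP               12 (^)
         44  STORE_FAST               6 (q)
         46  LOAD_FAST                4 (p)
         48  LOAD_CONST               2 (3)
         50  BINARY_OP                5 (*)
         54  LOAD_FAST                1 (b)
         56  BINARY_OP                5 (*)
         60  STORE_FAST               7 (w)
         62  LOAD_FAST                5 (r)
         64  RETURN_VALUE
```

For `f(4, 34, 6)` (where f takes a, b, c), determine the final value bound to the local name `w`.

3060

LOAD_FAST_LOAD_FAST c,c → push 6,6. Stack: [6, 6]
BINARY_OP + → 6 + 6 = 12. Stack: [12]
STORE_FAST z → z=12. Stack: []
LOAD_FAST_LOAD_FAST b,a → push 34,4. Stack: [34, 4]
BINARY_OP - → 34 - 4 = 30. Stack: [30]
LOAD_FAST_LOAD_FAST b,c → push 34,6. Stack: [30, 34, 6]
BINARY_OP - → 34 - 6 = 28. Stack: [30, 28]
BINARY_OP | → 30 | 28 = 30. Stack: [30]
STORE_FAST p → p=30. Stack: []
LOAD_FAST_LOAD_FAST c,c → push 6,6. Stack: [6, 6]
BINARY_OP % → 6 % 6 = 0. Stack: [0]
STORE_FAST r → r=0. Stack: []
LOAD_CONST → push 6. Stack: [6]
LOAD_FAST b → push 34. Stack: [6, 34]
BINARY_OP ^ → 6 ^ 34 = 36. Stack: [36]
STORE_FAST q → q=36. Stack: []
LOAD_FAST p → push 30. Stack: [30]
LOAD_CONST → push 3. Stack: [30, 3]
BINARY_OP * → 30 * 3 = 90. Stack: [90]
LOAD_FAST b → push 34. Stack: [90, 34]
BINARY_OP * → 90 * 34 = 3060. Stack: [3060]
STORE_FAST w → w=3060. Stack: []
LOAD_FAST r → push 0. Stack: [0]
RETURN_VALUE → return 0.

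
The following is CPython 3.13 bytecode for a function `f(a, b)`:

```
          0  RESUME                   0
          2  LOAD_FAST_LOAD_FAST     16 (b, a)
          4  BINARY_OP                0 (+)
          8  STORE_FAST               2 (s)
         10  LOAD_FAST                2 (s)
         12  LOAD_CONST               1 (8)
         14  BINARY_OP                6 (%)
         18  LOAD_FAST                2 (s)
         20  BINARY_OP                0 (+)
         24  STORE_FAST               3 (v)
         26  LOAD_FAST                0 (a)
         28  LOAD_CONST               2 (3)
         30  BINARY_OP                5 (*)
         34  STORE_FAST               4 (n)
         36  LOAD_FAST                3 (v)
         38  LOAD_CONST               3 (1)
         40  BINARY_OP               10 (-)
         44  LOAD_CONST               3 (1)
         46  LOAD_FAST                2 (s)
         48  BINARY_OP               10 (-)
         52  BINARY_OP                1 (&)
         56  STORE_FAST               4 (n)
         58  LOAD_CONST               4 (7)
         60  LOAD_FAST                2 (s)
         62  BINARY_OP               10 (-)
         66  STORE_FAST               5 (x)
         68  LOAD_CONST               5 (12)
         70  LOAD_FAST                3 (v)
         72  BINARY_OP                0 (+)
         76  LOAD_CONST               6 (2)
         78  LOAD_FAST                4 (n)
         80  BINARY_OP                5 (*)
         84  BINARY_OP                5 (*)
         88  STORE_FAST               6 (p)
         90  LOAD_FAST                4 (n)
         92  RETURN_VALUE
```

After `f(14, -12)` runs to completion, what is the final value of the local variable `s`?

LOAD_FAST_LOAD_FAST b,a → push -12,14. Stack: [-12, 14]
BINARY_OP + → -12 + 14 = 2. Stack: [2]
STORE_FAST s → s=2. Stack: []
LOAD_FAST s → push 2. Stack: [2]
LOAD_CONST → push 8. Stack: [2, 8]
BINARY_OP % → 2 % 8 = 2. Stack: [2]
LOAD_FAST s → push 2. Stack: [2, 2]
BINARY_OP + → 2 + 2 = 4. Stack: [4]
STORE_FAST v → v=4. Stack: []
LOAD_FAST a → push 14. Stack: [14]
LOAD_CONST → push 3. Stack: [14, 3]
BINARY_OP * → 14 * 3 = 42. Stack: [42]
STORE_FAST n → n=42. Stack: []
LOAD_FAST v → push 4. Stack: [4]
LOAD_CONST → push 1. Stack: [4, 1]
BINARY_OP - → 4 - 1 = 3. Stack: [3]
LOAD_CONST → push 1. Stack: [3, 1]
LOAD_FAST s → push 2. Stack: [3, 1, 2]
BINARY_OP - → 1 - 2 = -1. Stack: [3, -1]
BINARY_OP & → 3 & -1 = 3. Stack: [3]
STORE_FAST n → n=3. Stack: []
LOAD_CONST → push 7. Stack: [7]
LOAD_FAST s → push 2. Stack: [7, 2]
BINARY_OP - → 7 - 2 = 5. Stack: [5]
STORE_FAST x → x=5. Stack: []
LOAD_CONST → push 12. Stack: [12]
LOAD_FAST v → push 4. Stack: [12, 4]
BINARY_OP + → 12 + 4 = 16. Stack: [16]
LOAD_CONST → push 2. Stack: [16, 2]
LOAD_FAST n → push 3. Stack: [16, 2, 3]
BINARY_OP * → 2 * 3 = 6. Stack: [16, 6]
BINARY_OP * → 16 * 6 = 96. Stack: [96]
STORE_FAST p → p=96. Stack: []
LOAD_FAST n → push 3. Stack: [3]
RETURN_VALUE → return 3.

2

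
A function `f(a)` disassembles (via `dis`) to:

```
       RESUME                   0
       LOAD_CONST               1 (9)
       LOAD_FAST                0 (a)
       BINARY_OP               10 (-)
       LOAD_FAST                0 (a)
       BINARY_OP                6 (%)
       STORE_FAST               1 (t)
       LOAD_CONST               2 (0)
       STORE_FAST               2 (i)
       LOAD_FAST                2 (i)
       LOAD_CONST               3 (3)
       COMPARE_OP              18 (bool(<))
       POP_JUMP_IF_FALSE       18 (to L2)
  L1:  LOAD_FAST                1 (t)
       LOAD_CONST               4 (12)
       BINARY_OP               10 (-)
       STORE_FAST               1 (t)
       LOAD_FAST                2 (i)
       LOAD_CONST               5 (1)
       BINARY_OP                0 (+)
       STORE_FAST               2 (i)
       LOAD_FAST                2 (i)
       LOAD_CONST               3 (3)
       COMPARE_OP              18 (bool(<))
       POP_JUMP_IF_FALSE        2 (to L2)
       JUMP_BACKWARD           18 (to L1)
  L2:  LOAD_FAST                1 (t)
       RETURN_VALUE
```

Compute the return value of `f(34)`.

-27

LOAD_CONST → push 9. Stack: [9]
LOAD_FAST a → push 34. Stack: [9, 34]
BINARY_OP - → 9 - 34 = -25. Stack: [-25]
LOAD_FAST a → push 34. Stack: [-25, 34]
BINARY_OP % → -25 % 34 = 9. Stack: [9]
STORE_FAST t → t=9. Stack: []
LOAD_CONST → push 0. Stack: [0]
STORE_FAST i → i=0. Stack: []
LOAD_FAST i → push 0. Stack: [0]
LOAD_CONST → push 3. Stack: [0, 3]
COMPARE_OP bool(<) → 0 vs 3 = True. Stack: [True]
POP_JUMP_IF_FALSE → pop True; no jump. Stack: []
LOAD_FAST t → push 9. Stack: [9]
LOAD_CONST → push 12. Stack: [9, 12]
BINARY_OP - → 9 - 12 = -3. Stack: [-3]
STORE_FAST t → t=-3. Stack: []
LOAD_FAST i → push 0. Stack: [0]
LOAD_CONST → push 1. Stack: [0, 1]
BINARY_OP + → 0 + 1 = 1. Stack: [1]
STORE_FAST i → i=1. Stack: []
LOAD_FAST i → push 1. Stack: [1]
LOAD_CONST → push 3. Stack: [1, 3]
COMPARE_OP bool(<) → 1 vs 3 = True. Stack: [True]
POP_JUMP_IF_FALSE → pop True; no jump. Stack: []
LOAD_FAST t → push -3. Stack: [-3]
LOAD_CONST → push 12. Stack: [-3, 12]
BINARY_OP - → -3 - 12 = -15. Stack: [-15]
STORE_FAST t → t=-15. Stack: []
LOAD_FAST i → push 1. Stack: [1]
LOAD_CONST → push 1. Stack: [1, 1]
BINARY_OP + → 1 + 1 = 2. Stack: [2]
STORE_FAST i → i=2. Stack: []
LOAD_FAST i → push 2. Stack: [2]
LOAD_CONST → push 3. Stack: [2, 3]
COMPARE_OP bool(<) → 2 vs 3 = True. Stack: [True]
POP_JUMP_IF_FALSE → pop True; no jump. Stack: []
LOAD_FAST t → push -15. Stack: [-15]
LOAD_CONST → push 12. Stack: [-15, 12]
BINARY_OP - → -15 - 12 = -27. Stack: [-27]
STORE_FAST t → t=-27. Stack: []
LOAD_FAST i → push 2. Stack: [2]
LOAD_CONST → push 1. Stack: [2, 1]
BINARY_OP + → 2 + 1 = 3. Stack: [3]
STORE_FAST i → i=3. Stack: []
LOAD_FAST i → push 3. Stack: [3]
LOAD_CONST → push 3. Stack: [3, 3]
COMPARE_OP bool(<) → 3 vs 3 = False. Stack: [False]
POP_JUMP_IF_FALSE → pop False; jump. Stack: []
LOAD_FAST t → push -27. Stack: [-27]
RETURN_VALUE → return -27.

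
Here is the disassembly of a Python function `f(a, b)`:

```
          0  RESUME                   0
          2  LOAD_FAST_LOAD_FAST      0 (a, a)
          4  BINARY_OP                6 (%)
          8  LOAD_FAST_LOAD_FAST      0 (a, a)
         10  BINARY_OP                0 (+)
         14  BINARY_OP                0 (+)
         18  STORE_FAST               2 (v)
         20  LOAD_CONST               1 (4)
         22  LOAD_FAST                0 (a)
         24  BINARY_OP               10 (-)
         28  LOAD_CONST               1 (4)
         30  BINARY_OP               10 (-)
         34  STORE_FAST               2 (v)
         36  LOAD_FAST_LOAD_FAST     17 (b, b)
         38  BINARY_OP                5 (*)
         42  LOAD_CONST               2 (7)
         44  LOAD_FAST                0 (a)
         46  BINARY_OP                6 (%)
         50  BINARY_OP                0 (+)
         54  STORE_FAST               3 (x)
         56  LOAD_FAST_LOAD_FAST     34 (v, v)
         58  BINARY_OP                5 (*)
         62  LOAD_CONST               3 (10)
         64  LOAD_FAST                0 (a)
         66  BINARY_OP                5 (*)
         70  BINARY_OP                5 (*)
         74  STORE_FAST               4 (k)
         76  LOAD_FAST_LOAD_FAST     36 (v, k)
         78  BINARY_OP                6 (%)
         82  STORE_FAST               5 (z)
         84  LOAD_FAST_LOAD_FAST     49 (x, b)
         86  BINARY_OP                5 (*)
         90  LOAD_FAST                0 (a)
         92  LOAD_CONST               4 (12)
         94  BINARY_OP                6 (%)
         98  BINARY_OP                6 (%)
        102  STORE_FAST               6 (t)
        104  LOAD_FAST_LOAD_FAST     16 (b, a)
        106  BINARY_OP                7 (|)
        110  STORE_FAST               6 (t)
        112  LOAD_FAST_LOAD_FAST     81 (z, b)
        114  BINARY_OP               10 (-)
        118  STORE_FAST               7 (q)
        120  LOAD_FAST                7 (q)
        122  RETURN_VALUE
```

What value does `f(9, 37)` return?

7244

LOAD_FAST_LOAD_FAST a,a → push 9,9. Stack: [9, 9]
BINARY_OP % → 9 % 9 = 0. Stack: [0]
LOAD_FAST_LOAD_FAST a,a → push 9,9. Stack: [0, 9, 9]
BINARY_OP + → 9 + 9 = 18. Stack: [0, 18]
BINARY_OP + → 0 + 18 = 18. Stack: [18]
STORE_FAST v → v=18. Stack: []
LOAD_CONST → push 4. Stack: [4]
LOAD_FAST a → push 9. Stack: [4, 9]
BINARY_OP - → 4 - 9 = -5. Stack: [-5]
LOAD_CONST → push 4. Stack: [-5, 4]
BINARY_OP - → -5 - 4 = -9. Stack: [-9]
STORE_FAST v → v=-9. Stack: []
LOAD_FAST_LOAD_FAST b,b → push 37,37. Stack: [37, 37]
BINARY_OP * → 37 * 37 = 1369. Stack: [1369]
LOAD_CONST → push 7. Stack: [1369, 7]
LOAD_FAST a → push 9. Stack: [1369, 7, 9]
BINARY_OP % → 7 % 9 = 7. Stack: [1369, 7]
BINARY_OP + → 1369 + 7 = 1376. Stack: [1376]
STORE_FAST x → x=1376. Stack: []
LOAD_FAST_LOAD_FAST v,v → push -9,-9. Stack: [-9, -9]
BINARY_OP * → -9 * -9 = 81. Stack: [81]
LOAD_CONST → push 10. Stack: [81, 10]
LOAD_FAST a → push 9. Stack: [81, 10, 9]
BINARY_OP * → 10 * 9 = 90. Stack: [81, 90]
BINARY_OP * → 81 * 90 = 7290. Stack: [7290]
STORE_FAST k → k=7290. Stack: []
LOAD_FAST_LOAD_FAST v,k → push -9,7290. Stack: [-9, 7290]
BINARY_OP % → -9 % 7290 = 7281. Stack: [7281]
STORE_FAST z → z=7281. Stack: []
LOAD_FAST_LOAD_FAST x,b → push 1376,37. Stack: [1376, 37]
BINARY_OP * → 1376 * 37 = 50912. Stack: [50912]
LOAD_FAST a → push 9. Stack: [50912, 9]
LOAD_CONST → push 12. Stack: [50912, 9, 12]
BINARY_OP % → 9 % 12 = 9. Stack: [50912, 9]
BINARY_OP % → 50912 % 9 = 8. Stack: [8]
STORE_FAST t → t=8. Stack: []
LOAD_FAST_LOAD_FAST b,a → push 37,9. Stack: [37, 9]
BINARY_OP | → 37 | 9 = 45. Stack: [45]
STORE_FAST t → t=45. Stack: []
LOAD_FAST_LOAD_FAST z,b → push 7281,37. Stack: [7281, 37]
BINARY_OP - → 7281 - 37 = 7244. Stack: [7244]
STORE_FAST q → q=7244. Stack: []
LOAD_FAST q → push 7244. Stack: [7244]
RETURN_VALUE → return 7244.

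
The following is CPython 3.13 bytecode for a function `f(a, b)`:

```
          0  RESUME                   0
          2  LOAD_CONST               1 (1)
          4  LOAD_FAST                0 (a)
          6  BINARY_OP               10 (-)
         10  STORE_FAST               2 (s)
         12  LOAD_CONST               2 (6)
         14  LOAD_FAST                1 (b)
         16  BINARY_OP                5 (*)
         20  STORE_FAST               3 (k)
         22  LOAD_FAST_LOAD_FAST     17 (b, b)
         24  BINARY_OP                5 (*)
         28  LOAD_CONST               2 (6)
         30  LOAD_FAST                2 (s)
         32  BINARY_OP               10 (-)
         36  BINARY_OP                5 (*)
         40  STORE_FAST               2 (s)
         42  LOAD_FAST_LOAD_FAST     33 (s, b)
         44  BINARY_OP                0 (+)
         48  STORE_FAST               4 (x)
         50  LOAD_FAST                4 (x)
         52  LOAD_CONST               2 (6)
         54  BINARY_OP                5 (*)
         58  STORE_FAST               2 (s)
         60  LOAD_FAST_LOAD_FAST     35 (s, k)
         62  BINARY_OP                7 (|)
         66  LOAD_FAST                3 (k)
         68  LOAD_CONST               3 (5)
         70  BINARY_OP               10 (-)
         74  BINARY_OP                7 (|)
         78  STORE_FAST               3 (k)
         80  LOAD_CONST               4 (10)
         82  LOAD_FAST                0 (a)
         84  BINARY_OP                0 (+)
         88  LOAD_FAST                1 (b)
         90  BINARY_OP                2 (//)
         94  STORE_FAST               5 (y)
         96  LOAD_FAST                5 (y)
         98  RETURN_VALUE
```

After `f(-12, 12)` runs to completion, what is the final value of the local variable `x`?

LOAD_CONST → push 1. Stack: [1]
LOAD_FAST a → push -12. Stack: [1, -12]
BINARY_OP - → 1 - -12 = 13. Stack: [13]
STORE_FAST s → s=13. Stack: []
LOAD_CONST → push 6. Stack: [6]
LOAD_FAST b → push 12. Stack: [6, 12]
BINARY_OP * → 6 * 12 = 72. Stack: [72]
STORE_FAST k → k=72. Stack: []
LOAD_FAST_LOAD_FAST b,b → push 12,12. Stack: [12, 12]
BINARY_OP * → 12 * 12 = 144. Stack: [144]
LOAD_CONST → push 6. Stack: [144, 6]
LOAD_FAST s → push 13. Stack: [144, 6, 13]
BINARY_OP - → 6 - 13 = -7. Stack: [144, -7]
BINARY_OP * → 144 * -7 = -1008. Stack: [-1008]
STORE_FAST s → s=-1008. Stack: []
LOAD_FAST_LOAD_FAST s,b → push -1008,12. Stack: [-1008, 12]
BINARY_OP + → -1008 + 12 = -996. Stack: [-996]
STORE_FAST x → x=-996. Stack: []
LOAD_FAST x → push -996. Stack: [-996]
LOAD_CONST → push 6. Stack: [-996, 6]
BINARY_OP * → -996 * 6 = -5976. Stack: [-5976]
STORE_FAST s → s=-5976. Stack: []
LOAD_FAST_LOAD_FAST s,k → push -5976,72. Stack: [-5976, 72]
BINARY_OP | → -5976 | 72 = -5912. Stack: [-5912]
LOAD_FAST k → push 72. Stack: [-5912, 72]
LOAD_CONST → push 5. Stack: [-5912, 72, 5]
BINARY_OP - → 72 - 5 = 67. Stack: [-5912, 67]
BINARY_OP | → -5912 | 67 = -5909. Stack: [-5909]
STORE_FAST k → k=-5909. Stack: []
LOAD_CONST → push 10. Stack: [10]
LOAD_FAST a → push -12. Stack: [10, -12]
BINARY_OP + → 10 + -12 = -2. Stack: [-2]
LOAD_FAST b → push 12. Stack: [-2, 12]
BINARY_OP // → -2 // 12 = -1. Stack: [-1]
STORE_FAST y → y=-1. Stack: []
LOAD_FAST y → push -1. Stack: [-1]
RETURN_VALUE → return -1.

-996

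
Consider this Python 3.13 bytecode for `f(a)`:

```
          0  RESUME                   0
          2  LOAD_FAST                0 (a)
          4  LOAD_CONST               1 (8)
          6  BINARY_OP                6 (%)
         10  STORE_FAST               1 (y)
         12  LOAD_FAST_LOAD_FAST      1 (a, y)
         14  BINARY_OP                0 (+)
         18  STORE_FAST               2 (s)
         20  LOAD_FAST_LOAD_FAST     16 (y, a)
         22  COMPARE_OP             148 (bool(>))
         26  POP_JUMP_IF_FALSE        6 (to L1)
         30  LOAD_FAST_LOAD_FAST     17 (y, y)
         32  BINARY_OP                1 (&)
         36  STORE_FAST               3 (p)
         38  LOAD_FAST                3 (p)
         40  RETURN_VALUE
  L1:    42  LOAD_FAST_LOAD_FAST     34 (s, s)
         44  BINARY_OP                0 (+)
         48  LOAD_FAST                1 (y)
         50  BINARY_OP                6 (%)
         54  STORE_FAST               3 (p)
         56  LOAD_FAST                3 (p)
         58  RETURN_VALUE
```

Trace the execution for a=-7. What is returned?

1

LOAD_FAST a → push -7. Stack: [-7]
LOAD_CONST → push 8. Stack: [-7, 8]
BINARY_OP % → -7 % 8 = 1. Stack: [1]
STORE_FAST y → y=1. Stack: []
LOAD_FAST_LOAD_FAST a,y → push -7,1. Stack: [-7, 1]
BINARY_OP + → -7 + 1 = -6. Stack: [-6]
STORE_FAST s → s=-6. Stack: []
LOAD_FAST_LOAD_FAST y,a → push 1,-7. Stack: [1, -7]
COMPARE_OP bool(>) → 1 vs -7 = True. Stack: [True]
POP_JUMP_IF_FALSE → pop True; no jump. Stack: []
LOAD_FAST_LOAD_FAST y,y → push 1,1. Stack: [1, 1]
BINARY_OP & → 1 & 1 = 1. Stack: [1]
STORE_FAST p → p=1. Stack: []
LOAD_FAST p → push 1. Stack: [1]
RETURN_VALUE → return 1.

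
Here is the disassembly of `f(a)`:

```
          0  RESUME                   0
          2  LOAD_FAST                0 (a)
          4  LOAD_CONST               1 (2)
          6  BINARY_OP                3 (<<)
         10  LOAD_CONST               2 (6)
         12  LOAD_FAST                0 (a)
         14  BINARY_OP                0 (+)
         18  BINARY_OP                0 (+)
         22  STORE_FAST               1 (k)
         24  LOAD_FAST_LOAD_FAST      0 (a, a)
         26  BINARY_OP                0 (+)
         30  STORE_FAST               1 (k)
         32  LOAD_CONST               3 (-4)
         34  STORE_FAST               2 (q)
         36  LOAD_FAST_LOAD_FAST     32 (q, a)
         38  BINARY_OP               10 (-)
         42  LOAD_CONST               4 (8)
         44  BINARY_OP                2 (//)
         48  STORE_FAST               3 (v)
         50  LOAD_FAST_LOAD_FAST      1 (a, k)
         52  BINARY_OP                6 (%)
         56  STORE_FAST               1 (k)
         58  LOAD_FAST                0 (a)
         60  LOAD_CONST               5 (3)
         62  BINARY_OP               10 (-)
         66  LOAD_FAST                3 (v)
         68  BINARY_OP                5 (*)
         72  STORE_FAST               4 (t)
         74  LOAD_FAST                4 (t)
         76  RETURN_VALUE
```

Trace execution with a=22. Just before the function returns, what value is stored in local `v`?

LOAD_FAST a → push 22. Stack: [22]
LOAD_CONST → push 2. Stack: [22, 2]
BINARY_OP << → 22 << 2 = 88. Stack: [88]
LOAD_CONST → push 6. Stack: [88, 6]
LOAD_FAST a → push 22. Stack: [88, 6, 22]
BINARY_OP + → 6 + 22 = 28. Stack: [88, 28]
BINARY_OP + → 88 + 28 = 116. Stack: [116]
STORE_FAST k → k=116. Stack: []
LOAD_FAST_LOAD_FAST a,a → push 22,22. Stack: [22, 22]
BINARY_OP + → 22 + 22 = 44. Stack: [44]
STORE_FAST k → k=44. Stack: []
LOAD_CONST → push -4. Stack: [-4]
STORE_FAST q → q=-4. Stack: []
LOAD_FAST_LOAD_FAST q,a → push -4,22. Stack: [-4, 22]
BINARY_OP - → -4 - 22 = -26. Stack: [-26]
LOAD_CONST → push 8. Stack: [-26, 8]
BINARY_OP // → -26 // 8 = -4. Stack: [-4]
STORE_FAST v → v=-4. Stack: []
LOAD_FAST_LOAD_FAST a,k → push 22,44. Stack: [22, 44]
BINARY_OP % → 22 % 44 = 22. Stack: [22]
STORE_FAST k → k=22. Stack: []
LOAD_FAST a → push 22. Stack: [22]
LOAD_CONST → push 3. Stack: [22, 3]
BINARY_OP - → 22 - 3 = 19. Stack: [19]
LOAD_FAST v → push -4. Stack: [19, -4]
BINARY_OP * → 19 * -4 = -76. Stack: [-76]
STORE_FAST t → t=-76. Stack: []
LOAD_FAST t → push -76. Stack: [-76]
RETURN_VALUE → return -76.

-4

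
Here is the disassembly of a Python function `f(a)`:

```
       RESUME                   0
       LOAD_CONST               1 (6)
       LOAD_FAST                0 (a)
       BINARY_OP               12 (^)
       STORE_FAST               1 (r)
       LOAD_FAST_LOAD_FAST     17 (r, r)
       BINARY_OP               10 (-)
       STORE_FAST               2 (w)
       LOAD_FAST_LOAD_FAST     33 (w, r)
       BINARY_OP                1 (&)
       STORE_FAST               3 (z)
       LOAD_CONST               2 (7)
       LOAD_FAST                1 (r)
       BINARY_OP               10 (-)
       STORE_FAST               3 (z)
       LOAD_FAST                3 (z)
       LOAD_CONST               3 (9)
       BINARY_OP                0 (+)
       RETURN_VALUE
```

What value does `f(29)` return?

LOAD_CONST → push 6. Stack: [6]
LOAD_FAST a → push 29. Stack: [6, 29]
BINARY_OP ^ → 6 ^ 29 = 27. Stack: [27]
STORE_FAST r → r=27. Stack: []
LOAD_FAST_LOAD_FAST r,r → push 27,27. Stack: [27, 27]
BINARY_OP - → 27 - 27 = 0. Stack: [0]
STORE_FAST w → w=0. Stack: []
LOAD_FAST_LOAD_FAST w,r → push 0,27. Stack: [0, 27]
BINARY_OP & → 0 & 27 = 0. Stack: [0]
STORE_FAST z → z=0. Stack: []
LOAD_CONST → push 7. Stack: [7]
LOAD_FAST r → push 27. Stack: [7, 27]
BINARY_OP - → 7 - 27 = -20. Stack: [-20]
STORE_FAST z → z=-20. Stack: []
LOAD_FAST z → push -20. Stack: [-20]
LOAD_CONST → push 9. Stack: [-20, 9]
BINARY_OP + → -20 + 9 = -11. Stack: [-11]
RETURN_VALUE → return -11.

-11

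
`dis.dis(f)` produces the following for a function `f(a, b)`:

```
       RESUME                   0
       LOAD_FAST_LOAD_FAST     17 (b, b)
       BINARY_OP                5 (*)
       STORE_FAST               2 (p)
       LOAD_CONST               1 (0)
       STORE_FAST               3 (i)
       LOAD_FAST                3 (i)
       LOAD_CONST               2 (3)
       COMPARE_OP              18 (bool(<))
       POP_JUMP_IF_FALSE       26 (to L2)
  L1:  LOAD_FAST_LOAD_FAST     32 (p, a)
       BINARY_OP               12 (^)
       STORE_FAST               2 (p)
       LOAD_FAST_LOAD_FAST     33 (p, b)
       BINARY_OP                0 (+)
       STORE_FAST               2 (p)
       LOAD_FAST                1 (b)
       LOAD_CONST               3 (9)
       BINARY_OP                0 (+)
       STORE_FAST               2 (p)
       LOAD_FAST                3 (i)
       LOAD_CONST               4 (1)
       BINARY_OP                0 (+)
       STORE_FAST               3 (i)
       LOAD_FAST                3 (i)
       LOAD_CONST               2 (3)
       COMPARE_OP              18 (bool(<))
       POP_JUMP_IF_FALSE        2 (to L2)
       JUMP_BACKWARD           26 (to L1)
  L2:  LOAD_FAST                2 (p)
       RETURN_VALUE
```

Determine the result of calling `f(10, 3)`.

12

LOAD_FAST_LOAD_FAST b,b → push 3,3. Stack: [3, 3]
BINARY_OP * → 3 * 3 = 9. Stack: [9]
STORE_FAST p → p=9. Stack: []
LOAD_CONST → push 0. Stack: [0]
STORE_FAST i → i=0. Stack: []
LOAD_FAST i → push 0. Stack: [0]
LOAD_CONST → push 3. Stack: [0, 3]
COMPARE_OP bool(<) → 0 vs 3 = True. Stack: [True]
POP_JUMP_IF_FALSE → pop True; no jump. Stack: []
LOAD_FAST_LOAD_FAST p,a → push 9,10. Stack: [9, 10]
BINARY_OP ^ → 9 ^ 10 = 3. Stack: [3]
STORE_FAST p → p=3. Stack: []
LOAD_FAST_LOAD_FAST p,b → push 3,3. Stack: [3, 3]
BINARY_OP + → 3 + 3 = 6. Stack: [6]
STORE_FAST p → p=6. Stack: []
LOAD_FAST b → push 3. Stack: [3]
LOAD_CONST → push 9. Stack: [3, 9]
BINARY_OP + → 3 + 9 = 12. Stack: [12]
STORE_FAST p → p=12. Stack: []
LOAD_FAST i → push 0. Stack: [0]
LOAD_CONST → push 1. Stack: [0, 1]
BINARY_OP + → 0 + 1 = 1. Stack: [1]
STORE_FAST i → i=1. Stack: []
LOAD_FAST i → push 1. Stack: [1]
LOAD_CONST → push 3. Stack: [1, 3]
COMPARE_OP bool(<) → 1 vs 3 = True. Stack: [True]
POP_JUMP_IF_FALSE → pop True; no jump. Stack: []
LOAD_FAST_LOAD_FAST p,a → push 12,10. Stack: [12, 10]
BINARY_OP ^ → 12 ^ 10 = 6. Stack: [6]
STORE_FAST p → p=6. Stack: []
LOAD_FAST_LOAD_FAST p,b → push 6,3. Stack: [6, 3]
BINARY_OP + → 6 + 3 = 9. Stack: [9]
STORE_FAST p → p=9. Stack: []
LOAD_FAST b → push 3. Stack: [3]
LOAD_CONST → push 9. Stack: [3, 9]
BINARY_OP + → 3 + 9 = 12. Stack: [12]
STORE_FAST p → p=12. Stack: []
LOAD_FAST i → push 1. Stack: [1]
LOAD_CONST → push 1. Stack: [1, 1]
BINARY_OP + → 1 + 1 = 2. Stack: [2]
STORE_FAST i → i=2. Stack: []
LOAD_FAST i → push 2. Stack: [2]
LOAD_CONST → push 3. Stack: [2, 3]
COMPARE_OP bool(<) → 2 vs 3 = True. Stack: [True]
POP_JUMP_IF_FALSE → pop True; no jump. Stack: []
LOAD_FAST_LOAD_FAST p,a → push 12,10. Stack: [12, 10]
BINARY_OP ^ → 12 ^ 10 = 6. Stack: [6]
STORE_FAST p → p=6. Stack: []
LOAD_FAST_LOAD_FAST p,b → push 6,3. Stack: [6, 3]
BINARY_OP + → 6 + 3 = 9. Stack: [9]
STORE_FAST p → p=9. Stack: []
LOAD_FAST b → push 3. Stack: [3]
LOAD_CONST → push 9. Stack: [3, 9]
BINARY_OP + → 3 + 9 = 12. Stack: [12]
STORE_FAST p → p=12. Stack: []
LOAD_FAST i → push 2. Stack: [2]
LOAD_CONST → push 1. Stack: [2, 1]
BINARY_OP + → 2 + 1 = 3. Stack: [3]
STORE_FAST i → i=3. Stack: []
LOAD_FAST i → push 3. Stack: [3]
LOAD_CONST → push 3. Stack: [3, 3]
COMPARE_OP bool(<) → 3 vs 3 = False. Stack: [False]
POP_JUMP_IF_FALSE → pop False; jump. Stack: []
LOAD_FAST p → push 12. Stack: [12]
RETURN_VALUE → return 12.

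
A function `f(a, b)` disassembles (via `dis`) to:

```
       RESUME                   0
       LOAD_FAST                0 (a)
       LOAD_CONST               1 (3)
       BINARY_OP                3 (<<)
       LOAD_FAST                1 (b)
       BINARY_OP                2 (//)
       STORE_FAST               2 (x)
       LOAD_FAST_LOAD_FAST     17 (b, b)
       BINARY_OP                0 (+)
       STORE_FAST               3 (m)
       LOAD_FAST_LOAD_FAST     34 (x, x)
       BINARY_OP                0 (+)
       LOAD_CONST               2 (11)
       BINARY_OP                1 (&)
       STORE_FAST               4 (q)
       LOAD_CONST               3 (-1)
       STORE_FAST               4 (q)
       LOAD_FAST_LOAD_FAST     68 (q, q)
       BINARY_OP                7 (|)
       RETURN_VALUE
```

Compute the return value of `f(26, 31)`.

-1

LOAD_FAST a → push 26. Stack: [26]
LOAD_CONST → push 3. Stack: [26, 3]
BINARY_OP << → 26 << 3 = 208. Stack: [208]
LOAD_FAST b → push 31. Stack: [208, 31]
BINARY_OP // → 208 // 31 = 6. Stack: [6]
STORE_FAST x → x=6. Stack: []
LOAD_FAST_LOAD_FAST b,b → push 31,31. Stack: [31, 31]
BINARY_OP + → 31 + 31 = 62. Stack: [62]
STORE_FAST m → m=62. Stack: []
LOAD_FAST_LOAD_FAST x,x → push 6,6. Stack: [6, 6]
BINARY_OP + → 6 + 6 = 12. Stack: [12]
LOAD_CONST → push 11. Stack: [12, 11]
BINARY_OP & → 12 & 11 = 8. Stack: [8]
STORE_FAST q → q=8. Stack: []
LOAD_CONST → push -1. Stack: [-1]
STORE_FAST q → q=-1. Stack: []
LOAD_FAST_LOAD_FAST q,q → push -1,-1. Stack: [-1, -1]
BINARY_OP | → -1 | -1 = -1. Stack: [-1]
RETURN_VALUE → return -1.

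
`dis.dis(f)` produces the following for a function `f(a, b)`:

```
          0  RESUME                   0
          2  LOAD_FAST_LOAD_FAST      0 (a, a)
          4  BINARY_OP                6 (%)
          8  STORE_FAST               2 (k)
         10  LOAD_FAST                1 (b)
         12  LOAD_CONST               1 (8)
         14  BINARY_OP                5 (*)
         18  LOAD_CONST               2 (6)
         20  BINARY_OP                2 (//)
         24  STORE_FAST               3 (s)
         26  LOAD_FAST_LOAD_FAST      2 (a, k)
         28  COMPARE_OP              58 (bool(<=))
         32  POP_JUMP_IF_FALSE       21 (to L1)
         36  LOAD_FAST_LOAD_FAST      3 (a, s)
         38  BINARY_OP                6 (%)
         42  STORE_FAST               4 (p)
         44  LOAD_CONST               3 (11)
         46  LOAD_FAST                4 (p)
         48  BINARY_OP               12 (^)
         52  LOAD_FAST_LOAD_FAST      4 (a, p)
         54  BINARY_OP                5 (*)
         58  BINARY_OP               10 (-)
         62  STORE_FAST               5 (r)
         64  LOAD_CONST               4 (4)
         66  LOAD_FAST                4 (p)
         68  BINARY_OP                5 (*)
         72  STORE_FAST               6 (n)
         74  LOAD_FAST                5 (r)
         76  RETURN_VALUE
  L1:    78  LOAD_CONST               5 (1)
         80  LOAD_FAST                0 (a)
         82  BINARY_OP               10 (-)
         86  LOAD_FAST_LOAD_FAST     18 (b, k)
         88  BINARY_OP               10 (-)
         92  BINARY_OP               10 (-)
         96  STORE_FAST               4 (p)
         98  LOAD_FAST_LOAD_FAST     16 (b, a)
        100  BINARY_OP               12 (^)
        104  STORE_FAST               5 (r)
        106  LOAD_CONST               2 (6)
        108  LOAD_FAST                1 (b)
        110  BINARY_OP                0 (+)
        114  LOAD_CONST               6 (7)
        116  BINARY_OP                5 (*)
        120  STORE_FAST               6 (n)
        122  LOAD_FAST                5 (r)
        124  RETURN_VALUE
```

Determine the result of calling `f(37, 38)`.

LOAD_FAST_LOAD_FAST a,a → push 37,37. Stack: [37, 37]
BINARY_OP % → 37 % 37 = 0. Stack: [0]
STORE_FAST k → k=0. Stack: []
LOAD_FAST b → push 38. Stack: [38]
LOAD_CONST → push 8. Stack: [38, 8]
BINARY_OP * → 38 * 8 = 304. Stack: [304]
LOAD_CONST → push 6. Stack: [304, 6]
BINARY_OP // → 304 // 6 = 50. Stack: [50]
STORE_FAST s → s=50. Stack: []
LOAD_FAST_LOAD_FAST a,k → push 37,0. Stack: [37, 0]
COMPARE_OP bool(<=) → 37 vs 0 = False. Stack: [False]
POP_JUMP_IF_FALSE → pop False; jump. Stack: []
LOAD_CONST → push 1. Stack: [1]
LOAD_FAST a → push 37. Stack: [1, 37]
BINARY_OP - → 1 - 37 = -36. Stack: [-36]
LOAD_FAST_LOAD_FAST b,k → push 38,0. Stack: [-36, 38, 0]
BINARY_OP - → 38 - 0 = 38. Stack: [-36, 38]
BINARY_OP - → -36 - 38 = -74. Stack: [-74]
STORE_FAST p → p=-74. Stack: []
LOAD_FAST_LOAD_FAST b,a → push 38,37. Stack: [38, 37]
BINARY_OP ^ → 38 ^ 37 = 3. Stack: [3]
STORE_FAST r → r=3. Stack: []
LOAD_CONST → push 6. Stack: [6]
LOAD_FAST b → push 38. Stack: [6, 38]
BINARY_OP + → 6 + 38 = 44. Stack: [44]
LOAD_CONST → push 7. Stack: [44, 7]
BINARY_OP * → 44 * 7 = 308. Stack: [308]
STORE_FAST n → n=308. Stack: []
LOAD_FAST r → push 3. Stack: [3]
RETURN_VALUE → return 3.

3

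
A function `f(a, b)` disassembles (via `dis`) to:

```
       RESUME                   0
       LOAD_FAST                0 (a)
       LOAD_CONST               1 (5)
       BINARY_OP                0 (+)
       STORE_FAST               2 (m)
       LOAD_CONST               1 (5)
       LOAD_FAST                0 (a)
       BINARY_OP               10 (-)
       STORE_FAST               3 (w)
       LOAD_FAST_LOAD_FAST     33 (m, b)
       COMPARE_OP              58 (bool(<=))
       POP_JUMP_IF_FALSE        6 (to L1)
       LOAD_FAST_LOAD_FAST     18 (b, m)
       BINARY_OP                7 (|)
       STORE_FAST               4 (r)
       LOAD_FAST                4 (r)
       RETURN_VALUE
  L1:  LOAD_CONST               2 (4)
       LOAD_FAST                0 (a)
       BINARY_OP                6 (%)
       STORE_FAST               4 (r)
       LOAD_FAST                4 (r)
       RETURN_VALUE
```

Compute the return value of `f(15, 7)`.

LOAD_FAST a → push 15. Stack: [15]
LOAD_CONST → push 5. Stack: [15, 5]
BINARY_OP + → 15 + 5 = 20. Stack: [20]
STORE_FAST m → m=20. Stack: []
LOAD_CONST → push 5. Stack: [5]
LOAD_FAST a → push 15. Stack: [5, 15]
BINARY_OP - → 5 - 15 = -10. Stack: [-10]
STORE_FAST w → w=-10. Stack: []
LOAD_FAST_LOAD_FAST m,b → push 20,7. Stack: [20, 7]
COMPARE_OP bool(<=) → 20 vs 7 = False. Stack: [False]
POP_JUMP_IF_FALSE → pop False; jump. Stack: []
LOAD_CONST → push 4. Stack: [4]
LOAD_FAST a → push 15. Stack: [4, 15]
BINARY_OP % → 4 % 15 = 4. Stack: [4]
STORE_FAST r → r=4. Stack: []
LOAD_FAST r → push 4. Stack: [4]
RETURN_VALUE → return 4.

4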